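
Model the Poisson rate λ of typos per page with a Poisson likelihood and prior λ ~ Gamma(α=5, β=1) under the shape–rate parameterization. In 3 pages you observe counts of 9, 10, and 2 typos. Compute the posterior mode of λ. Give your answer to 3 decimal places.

λ̂_MAP = 6.250

Σxᵢ = 9+10+2 = 21, with n = 3.
Posterior ∝ λ^4e^(−1λ) · λ^21e^(−3λ) = λ^25e^(−4λ), i.e. Gamma(shape=26, rate=4).
The mode of a Gamma(a, b) with a ≥ 1 (shape–rate) is (a−1)/b = 25/4 ≈ 6.250.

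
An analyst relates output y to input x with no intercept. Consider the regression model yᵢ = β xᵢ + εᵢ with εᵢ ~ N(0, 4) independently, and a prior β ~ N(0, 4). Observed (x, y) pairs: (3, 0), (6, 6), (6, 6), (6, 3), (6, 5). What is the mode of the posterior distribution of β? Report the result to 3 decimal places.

log p(β | y) = −Σ(yᵢ − βxᵢ)²/(2·4) − β²/(2·4) + const.
Setting the derivative to zero: Σxᵢ(yᵢ − βxᵢ)/4 − β/4 = 0, so β = Σxᵢyᵢ / (Σxᵢ² + σ²/τ²).
Σxᵢyᵢ = 3·0 + 6·6 + 6·6 + 6·3 + 6·5 = 120; Σxᵢ² = 153; σ²/τ² = 1.
β̂_MAP = 120 / (153 + 1) = 120/154 ≈ 0.779.

β̂_MAP = 0.779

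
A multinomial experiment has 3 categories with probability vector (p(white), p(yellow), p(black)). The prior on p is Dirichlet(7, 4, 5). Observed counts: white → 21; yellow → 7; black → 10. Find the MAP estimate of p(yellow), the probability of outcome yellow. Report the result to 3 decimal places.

MAP estimate of p(yellow) = 0.196

The posterior is Dirichlet(αᵢ + nᵢ) = Dirichlet(28, 11, 15).
For a Dirichlet(a₁,…,a_K) with all aᵢ > 1, the mode has j-th component (aⱼ − 1)/(Σaᵢ − K).
Here Σaᵢ = 54 and K = 3, so p(yellow) = (11 − 1)/(54 − 3) = 10/51 ≈ 0.196.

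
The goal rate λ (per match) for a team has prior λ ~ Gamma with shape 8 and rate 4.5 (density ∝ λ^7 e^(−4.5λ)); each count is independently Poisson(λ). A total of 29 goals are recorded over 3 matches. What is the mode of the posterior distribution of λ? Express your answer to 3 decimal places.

λ̂_MAP = 4.800

Σxᵢ = 29, n = 3.
Posterior ∝ λ^7e^(−4.5λ) · λ^29e^(−3λ) = λ^36e^(−7.5λ), i.e. Gamma(shape=37, rate=7.5).
The mode of a Gamma(a, b) with a ≥ 1 (shape–rate) is (a−1)/b = 36/7.5 ≈ 4.800.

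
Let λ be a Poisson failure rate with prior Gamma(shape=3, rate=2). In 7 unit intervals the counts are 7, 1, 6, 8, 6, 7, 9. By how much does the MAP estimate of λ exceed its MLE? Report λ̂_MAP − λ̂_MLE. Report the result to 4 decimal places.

Σxᵢ = 44. Posterior is Gamma(47, 9); MAP = (47−1)/9 = 46/9 ≈ 5.11111.
MLE = x̄ = 44/7 ≈ 6.28571.
Difference = 46/9 − 44/7 = -74/63 ≈ -1.1746.

MAP − MLE = -1.1746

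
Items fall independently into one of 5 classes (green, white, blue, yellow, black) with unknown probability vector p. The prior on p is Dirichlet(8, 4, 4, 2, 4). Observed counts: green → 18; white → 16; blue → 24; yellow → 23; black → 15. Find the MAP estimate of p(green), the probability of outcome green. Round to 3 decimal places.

MAP estimate of p(green) = 0.221

The posterior is Dirichlet(αᵢ + nᵢ) = Dirichlet(26, 20, 28, 25, 19).
For a Dirichlet(a₁,…,a_K) with all aᵢ > 1, the mode has j-th component (aⱼ − 1)/(Σaᵢ − K).
Here Σaᵢ = 118 and K = 5, so p(green) = (26 − 1)/(118 − 5) = 25/113 ≈ 0.221.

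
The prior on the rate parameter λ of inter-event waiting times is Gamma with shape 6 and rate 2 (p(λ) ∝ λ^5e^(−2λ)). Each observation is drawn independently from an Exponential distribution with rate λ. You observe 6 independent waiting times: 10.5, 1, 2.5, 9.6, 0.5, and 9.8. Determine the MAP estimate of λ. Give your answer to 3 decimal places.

λ̂_MAP = 0.306

The Exponential(rate=λ) likelihood is ∝ λ^n e^(−λΣtᵢ). Here n = 6 and Σtᵢ = 10.5 + 1 + 2.5 + 9.6 + 0.5 + 9.8 = 33.9.
Posterior ∝ λ^5e^(−2λ) · λ^6e^(−33.9λ) = λ^11e^(−35.9λ), i.e. Gamma(12, 35.9).
Mode = (a−1)/b = 11/35.9 ≈ 0.306.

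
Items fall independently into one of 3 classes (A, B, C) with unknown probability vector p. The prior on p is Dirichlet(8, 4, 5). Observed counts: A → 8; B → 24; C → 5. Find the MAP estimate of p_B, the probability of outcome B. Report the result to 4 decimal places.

The posterior is Dirichlet(αᵢ + nᵢ) = Dirichlet(16, 28, 10).
For a Dirichlet(a₁,…,a_K) with all aᵢ > 1, the mode has j-th component (aⱼ − 1)/(Σaᵢ − K).
Here Σaᵢ = 54 and K = 3, so p_B = (28 − 1)/(54 − 3) = 27/51 ≈ 0.5294.

MAP estimate of p_B = 0.5294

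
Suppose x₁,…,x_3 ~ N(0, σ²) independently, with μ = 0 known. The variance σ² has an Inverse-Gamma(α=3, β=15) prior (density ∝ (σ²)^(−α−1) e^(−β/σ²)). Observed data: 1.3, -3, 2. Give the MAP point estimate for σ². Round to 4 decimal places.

σ̂²_MAP = 4.0627

Sum of squared deviations about the known mean: SS = (1.3−0)² + (-3−0)² + (2−0)² = 14.69.
The Normal likelihood contributes (σ²)^(−n/2) exp(−SS/(2σ²)), so the posterior is Inverse-Gamma(α + n/2, β + SS/2) = Inverse-Gamma(4.5, 22.345).
The mode of Inverse-Gamma(a, b) is b/(a+1) = 22.345/5.5 ≈ 4.0627.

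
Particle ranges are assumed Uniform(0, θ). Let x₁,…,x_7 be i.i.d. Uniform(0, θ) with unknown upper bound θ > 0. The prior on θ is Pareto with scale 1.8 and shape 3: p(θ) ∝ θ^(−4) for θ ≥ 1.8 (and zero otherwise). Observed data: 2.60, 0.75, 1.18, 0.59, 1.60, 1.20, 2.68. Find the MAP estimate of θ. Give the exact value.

The Uniform(0, θ) likelihood is θ^(−n) for θ ≥ max(xᵢ), zero otherwise. Here max(xᵢ) = 2.68.
Posterior ∝ θ^(−4) · θ^(−7) = θ^(−11) on θ ≥ max(1.8, 2.68) = 2.68.
This density is strictly decreasing in θ, so the posterior mode lies at the lower boundary of the support.

θ̂_MAP = 2.68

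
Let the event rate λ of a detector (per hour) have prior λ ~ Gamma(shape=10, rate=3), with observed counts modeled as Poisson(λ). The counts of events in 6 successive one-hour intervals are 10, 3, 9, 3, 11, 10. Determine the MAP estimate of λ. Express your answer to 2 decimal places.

λ̂_MAP = 6.11

Σxᵢ = 10+3+9+3+11+10 = 46, with n = 6.
Posterior ∝ λ^9e^(−3λ) · λ^46e^(−6λ) = λ^55e^(−9λ), i.e. Gamma(shape=56, rate=9).
The mode of a Gamma(a, b) with a ≥ 1 (shape–rate) is (a−1)/b = 55/9 ≈ 6.11.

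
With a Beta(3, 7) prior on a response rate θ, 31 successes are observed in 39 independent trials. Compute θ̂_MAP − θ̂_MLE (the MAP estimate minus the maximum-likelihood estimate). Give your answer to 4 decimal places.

MAP − MLE = -0.0927

Posterior is Beta(34, 15); MAP = (34−1)/(49−2) = 33/47 ≈ 0.70213.
MLE ignores the prior: θ̂_MLE = k/n = 31/39 ≈ 0.79487.
Difference = 33/47 − 31/39 = -170/1833 ≈ -0.0927.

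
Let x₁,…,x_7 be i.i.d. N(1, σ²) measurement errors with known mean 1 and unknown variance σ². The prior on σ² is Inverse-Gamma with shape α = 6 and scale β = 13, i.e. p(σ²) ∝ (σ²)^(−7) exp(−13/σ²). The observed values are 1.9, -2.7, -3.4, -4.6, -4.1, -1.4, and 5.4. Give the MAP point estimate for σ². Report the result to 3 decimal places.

σ̂²_MAP = 6.779

Sum of squared deviations about the known mean: SS = (1.9−1)² + (-2.7−1)² + (-3.4−1)² + (-4.6−1)² + (-4.1−1)² + (-1.4−1)² + (5.4−1)² = 116.35.
The Normal likelihood contributes (σ²)^(−n/2) exp(−SS/(2σ²)), so the posterior is Inverse-Gamma(α + n/2, β + SS/2) = Inverse-Gamma(9.5, 71.175).
The mode of Inverse-Gamma(a, b) is b/(a+1) = 71.175/10.5 ≈ 6.779.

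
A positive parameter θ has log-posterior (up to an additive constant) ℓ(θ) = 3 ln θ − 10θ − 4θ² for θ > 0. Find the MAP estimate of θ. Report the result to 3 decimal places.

θ̂_MAP = 0.250

ℓ'(θ) = 3/θ − 10 − 8θ. Setting this to zero and multiplying by θ: 8θ² + 10θ − 3 = 0.
θ = (−10 + √(10² + 4·8·3)) / (2·8) = (−10 + √196) / 16 = (−10 + 14)/16 = 1/4.
ℓ''(θ) = −3/θ² − 8 < 0, confirming a maximum.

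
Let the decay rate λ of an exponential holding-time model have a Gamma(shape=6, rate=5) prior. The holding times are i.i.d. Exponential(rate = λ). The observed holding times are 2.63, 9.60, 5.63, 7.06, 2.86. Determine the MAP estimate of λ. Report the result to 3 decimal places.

The Exponential(rate=λ) likelihood is ∝ λ^n e^(−λΣtᵢ). Here n = 5 and Σtᵢ = 2.63 + 9.60 + 5.63 + 7.06 + 2.86 = 27.78.
Posterior ∝ λ^5e^(−5λ) · λ^5e^(−27.78λ) = λ^10e^(−32.78λ), i.e. Gamma(11, 32.78).
Mode = (a−1)/b = 10/32.78 ≈ 0.305.

λ̂_MAP = 0.305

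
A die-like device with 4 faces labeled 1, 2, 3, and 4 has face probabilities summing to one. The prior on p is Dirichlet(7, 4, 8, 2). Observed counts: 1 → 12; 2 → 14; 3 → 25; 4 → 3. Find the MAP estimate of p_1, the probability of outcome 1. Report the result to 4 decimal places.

The posterior is Dirichlet(αᵢ + nᵢ) = Dirichlet(19, 18, 33, 5).
For a Dirichlet(a₁,…,a_K) with all aᵢ > 1, the mode has j-th component (aⱼ − 1)/(Σaᵢ − K).
Here Σaᵢ = 75 and K = 4, so p_1 = (19 − 1)/(75 − 4) = 18/71 ≈ 0.2535.

MAP estimate: 0.2535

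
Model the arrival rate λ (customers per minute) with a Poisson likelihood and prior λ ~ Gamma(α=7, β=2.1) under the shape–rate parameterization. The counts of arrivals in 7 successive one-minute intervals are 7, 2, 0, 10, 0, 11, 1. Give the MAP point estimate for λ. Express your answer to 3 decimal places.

λ̂_MAP = 4.066

Σxᵢ = 7+2+0+10+0+11+1 = 31, with n = 7.
Posterior ∝ λ^6e^(−2.1λ) · λ^31e^(−7λ) = λ^37e^(−9.1λ), i.e. Gamma(shape=38, rate=9.1).
The mode of a Gamma(a, b) with a ≥ 1 (shape–rate) is (a−1)/b = 37/9.1 ≈ 4.066.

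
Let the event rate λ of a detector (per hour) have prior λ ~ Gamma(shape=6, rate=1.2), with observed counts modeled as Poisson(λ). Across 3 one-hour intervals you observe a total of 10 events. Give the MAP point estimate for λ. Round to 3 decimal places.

Σxᵢ = 10, n = 3.
Posterior ∝ λ^5e^(−1.2λ) · λ^10e^(−3λ) = λ^15e^(−4.2λ), i.e. Gamma(shape=16, rate=4.2).
The mode of a Gamma(a, b) with a ≥ 1 (shape–rate) is (a−1)/b = 15/4.2 ≈ 3.571.

λ̂_MAP = 3.571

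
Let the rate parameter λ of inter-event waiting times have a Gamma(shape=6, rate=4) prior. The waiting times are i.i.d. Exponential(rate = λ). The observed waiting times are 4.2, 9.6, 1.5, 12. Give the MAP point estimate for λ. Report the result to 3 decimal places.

λ̂_MAP = 0.288

The Exponential(rate=λ) likelihood is ∝ λ^n e^(−λΣtᵢ). Here n = 4 and Σtᵢ = 4.2 + 9.6 + 1.5 + 12 = 27.3.
Posterior ∝ λ^5e^(−4λ) · λ^4e^(−27.3λ) = λ^9e^(−31.3λ), i.e. Gamma(10, 31.3).
Mode = (a−1)/b = 9/31.3 ≈ 0.288.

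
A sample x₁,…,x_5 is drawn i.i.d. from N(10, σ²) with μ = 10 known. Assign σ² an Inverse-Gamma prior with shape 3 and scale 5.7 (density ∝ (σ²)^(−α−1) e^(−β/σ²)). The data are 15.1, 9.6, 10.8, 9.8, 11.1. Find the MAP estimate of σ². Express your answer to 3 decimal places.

σ̂²_MAP = 3.035

Sum of squared deviations about the known mean: SS = (15.1−10)² + (9.6−10)² + (10.8−10)² + (9.8−10)² + (11.1−10)² = 28.06.
The Normal likelihood contributes (σ²)^(−n/2) exp(−SS/(2σ²)), so the posterior is Inverse-Gamma(α + n/2, β + SS/2) = Inverse-Gamma(5.5, 19.73).
The mode of Inverse-Gamma(a, b) is b/(a+1) = 19.73/6.5 ≈ 3.035.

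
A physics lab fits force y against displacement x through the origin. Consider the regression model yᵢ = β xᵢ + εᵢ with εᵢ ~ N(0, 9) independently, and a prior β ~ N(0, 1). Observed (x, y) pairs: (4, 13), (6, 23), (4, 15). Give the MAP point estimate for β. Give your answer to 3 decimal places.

β̂_MAP = 3.247

log p(β | y) = −Σ(yᵢ − βxᵢ)²/(2·9) − β²/(2·1) + const.
Setting the derivative to zero: Σxᵢ(yᵢ − βxᵢ)/9 − β/1 = 0, so β = Σxᵢyᵢ / (Σxᵢ² + σ²/τ²).
Σxᵢyᵢ = 4·13 + 6·23 + 4·15 = 250; Σxᵢ² = 68; σ²/τ² = 9.
β̂_MAP = 250 / (68 + 9) = 250/77 ≈ 3.247.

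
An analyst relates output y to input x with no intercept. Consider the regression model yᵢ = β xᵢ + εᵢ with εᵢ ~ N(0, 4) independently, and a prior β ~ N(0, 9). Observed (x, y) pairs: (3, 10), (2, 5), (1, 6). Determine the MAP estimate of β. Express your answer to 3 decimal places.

β̂_MAP = 3.185

log p(β | y) = −Σ(yᵢ − βxᵢ)²/(2·4) − β²/(2·9) + const.
Setting the derivative to zero: Σxᵢ(yᵢ − βxᵢ)/4 − β/9 = 0, so β = Σxᵢyᵢ / (Σxᵢ² + σ²/τ²).
Σxᵢyᵢ = 3·10 + 2·5 + 1·6 = 46; Σxᵢ² = 14; σ²/τ² = 4/9.
β̂_MAP = 46 / (14 + 4/9) = 46/(130/9) = 207/65 ≈ 3.185.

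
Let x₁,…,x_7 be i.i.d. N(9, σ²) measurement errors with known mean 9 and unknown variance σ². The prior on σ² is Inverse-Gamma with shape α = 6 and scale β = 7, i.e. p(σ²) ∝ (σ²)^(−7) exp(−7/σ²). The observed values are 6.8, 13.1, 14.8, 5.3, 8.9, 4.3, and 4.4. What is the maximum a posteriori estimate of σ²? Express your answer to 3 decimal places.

Sum of squared deviations about the known mean: SS = (6.8−9)² + (13.1−9)² + (14.8−9)² + (5.3−9)² + (8.9−9)² + (4.3−9)² + (4.4−9)² = 112.24.
The Normal likelihood contributes (σ²)^(−n/2) exp(−SS/(2σ²)), so the posterior is Inverse-Gamma(α + n/2, β + SS/2) = Inverse-Gamma(9.5, 63.12).
The mode of Inverse-Gamma(a, b) is b/(a+1) = 63.12/10.5 ≈ 6.011.

σ̂²_MAP = 6.011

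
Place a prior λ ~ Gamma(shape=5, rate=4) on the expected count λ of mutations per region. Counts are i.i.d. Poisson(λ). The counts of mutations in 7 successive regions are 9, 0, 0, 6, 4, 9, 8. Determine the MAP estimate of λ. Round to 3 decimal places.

λ̂_MAP = 3.636

Σxᵢ = 9+0+0+6+4+9+8 = 36, with n = 7.
Posterior ∝ λ^4e^(−4λ) · λ^36e^(−7λ) = λ^40e^(−11λ), i.e. Gamma(shape=41, rate=11).
The mode of a Gamma(a, b) with a ≥ 1 (shape–rate) is (a−1)/b = 40/11 ≈ 3.636.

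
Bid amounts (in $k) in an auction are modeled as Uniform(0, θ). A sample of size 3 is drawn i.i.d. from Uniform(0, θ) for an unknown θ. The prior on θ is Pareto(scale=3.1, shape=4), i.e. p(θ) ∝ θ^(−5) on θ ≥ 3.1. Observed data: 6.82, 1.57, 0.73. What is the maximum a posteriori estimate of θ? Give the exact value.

θ̂_MAP = 6.82

The Uniform(0, θ) likelihood is θ^(−n) for θ ≥ max(xᵢ), zero otherwise. Here max(xᵢ) = 6.82.
Posterior ∝ θ^(−5) · θ^(−3) = θ^(−8) on θ ≥ max(3.1, 6.82) = 6.82.
This density is strictly decreasing in θ, so the posterior mode lies at the lower boundary of the support.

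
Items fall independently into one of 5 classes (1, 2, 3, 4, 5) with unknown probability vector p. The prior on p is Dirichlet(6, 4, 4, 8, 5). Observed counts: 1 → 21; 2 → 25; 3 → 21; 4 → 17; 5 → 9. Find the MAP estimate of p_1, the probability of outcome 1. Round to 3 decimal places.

MAP estimate: 0.226

The posterior is Dirichlet(αᵢ + nᵢ) = Dirichlet(27, 29, 25, 25, 14).
For a Dirichlet(a₁,…,a_K) with all aᵢ > 1, the mode has j-th component (aⱼ − 1)/(Σaᵢ − K).
Here Σaᵢ = 120 and K = 5, so p_1 = (27 − 1)/(120 − 5) = 26/115 ≈ 0.226.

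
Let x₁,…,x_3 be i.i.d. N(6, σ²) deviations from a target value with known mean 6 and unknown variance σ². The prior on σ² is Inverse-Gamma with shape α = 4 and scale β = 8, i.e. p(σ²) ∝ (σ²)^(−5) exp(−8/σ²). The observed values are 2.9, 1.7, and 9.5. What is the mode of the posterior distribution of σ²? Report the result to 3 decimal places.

σ̂²_MAP = 4.335

Sum of squared deviations about the known mean: SS = (2.9−6)² + (1.7−6)² + (9.5−6)² = 40.35.
The Normal likelihood contributes (σ²)^(−n/2) exp(−SS/(2σ²)), so the posterior is Inverse-Gamma(α + n/2, β + SS/2) = Inverse-Gamma(5.5, 28.175).
The mode of Inverse-Gamma(a, b) is b/(a+1) = 28.175/6.5 ≈ 4.335.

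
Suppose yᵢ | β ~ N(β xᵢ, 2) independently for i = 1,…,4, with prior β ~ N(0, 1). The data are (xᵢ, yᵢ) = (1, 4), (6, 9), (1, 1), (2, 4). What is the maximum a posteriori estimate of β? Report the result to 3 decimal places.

β̂_MAP = 1.523

log p(β | y) = −Σ(yᵢ − βxᵢ)²/(2·2) − β²/(2·1) + const.
Setting the derivative to zero: Σxᵢ(yᵢ − βxᵢ)/2 − β/1 = 0, so β = Σxᵢyᵢ / (Σxᵢ² + σ²/τ²).
Σxᵢyᵢ = 1·4 + 6·9 + 1·1 + 2·4 = 67; Σxᵢ² = 42; σ²/τ² = 2.
β̂_MAP = 67 / (42 + 2) = 67/44 ≈ 1.523.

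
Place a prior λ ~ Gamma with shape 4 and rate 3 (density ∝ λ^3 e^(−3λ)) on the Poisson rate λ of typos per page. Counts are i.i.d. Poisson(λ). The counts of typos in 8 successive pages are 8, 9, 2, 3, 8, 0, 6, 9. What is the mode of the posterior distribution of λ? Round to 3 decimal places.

λ̂_MAP = 4.364

Σxᵢ = 8+9+2+3+8+0+6+9 = 45, with n = 8.
Posterior ∝ λ^3e^(−3λ) · λ^45e^(−8λ) = λ^48e^(−11λ), i.e. Gamma(shape=49, rate=11).
The mode of a Gamma(a, b) with a ≥ 1 (shape–rate) is (a−1)/b = 48/11 ≈ 4.364.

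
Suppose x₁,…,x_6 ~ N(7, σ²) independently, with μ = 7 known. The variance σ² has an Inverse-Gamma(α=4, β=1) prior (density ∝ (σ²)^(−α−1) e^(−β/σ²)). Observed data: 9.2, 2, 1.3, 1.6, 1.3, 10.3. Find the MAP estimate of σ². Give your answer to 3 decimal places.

σ̂²_MAP = 8.554

Sum of squared deviations about the known mean: SS = (9.2−7)² + (2−7)² + (1.3−7)² + (1.6−7)² + (1.3−7)² + (10.3−7)² = 134.87.
The Normal likelihood contributes (σ²)^(−n/2) exp(−SS/(2σ²)), so the posterior is Inverse-Gamma(α + n/2, β + SS/2) = Inverse-Gamma(7, 68.435).
The mode of Inverse-Gamma(a, b) is b/(a+1) = 68.435/8 ≈ 8.554.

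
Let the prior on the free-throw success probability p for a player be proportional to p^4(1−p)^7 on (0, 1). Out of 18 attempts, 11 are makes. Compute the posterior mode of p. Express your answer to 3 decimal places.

p̂_MAP = 0.517

The prior density ∝ p^4(1−p)^7 is the kernel of Beta(5, 8).
Data: 11 successes in 18 trials. The binomial likelihood contributes p^11(1−p)^7, so the posterior is Beta(5+11, 8+7) = Beta(16, 15).
For Beta(a, b) with a, b > 1 the mode is (a−1)/(a+b−2) = 15/29 ≈ 0.517.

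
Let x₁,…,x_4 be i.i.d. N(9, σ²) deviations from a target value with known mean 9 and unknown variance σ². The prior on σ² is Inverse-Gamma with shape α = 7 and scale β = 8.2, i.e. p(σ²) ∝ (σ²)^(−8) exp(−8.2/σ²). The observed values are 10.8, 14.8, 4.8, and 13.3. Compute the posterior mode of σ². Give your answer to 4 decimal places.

σ̂²_MAP = 4.4705

Sum of squared deviations about the known mean: SS = (10.8−9)² + (14.8−9)² + (4.8−9)² + (13.3−9)² = 73.01.
The Normal likelihood contributes (σ²)^(−n/2) exp(−SS/(2σ²)), so the posterior is Inverse-Gamma(α + n/2, β + SS/2) = Inverse-Gamma(9, 44.705).
The mode of Inverse-Gamma(a, b) is b/(a+1) = 44.705/10 ≈ 4.4705.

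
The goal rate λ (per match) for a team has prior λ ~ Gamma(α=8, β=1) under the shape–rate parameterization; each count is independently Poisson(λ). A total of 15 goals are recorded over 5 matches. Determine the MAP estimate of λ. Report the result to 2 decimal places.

Σxᵢ = 15, n = 5.
Posterior ∝ λ^7e^(−1λ) · λ^15e^(−5λ) = λ^22e^(−6λ), i.e. Gamma(shape=23, rate=6).
The mode of a Gamma(a, b) with a ≥ 1 (shape–rate) is (a−1)/b = 22/6 ≈ 3.67.

λ̂_MAP = 3.67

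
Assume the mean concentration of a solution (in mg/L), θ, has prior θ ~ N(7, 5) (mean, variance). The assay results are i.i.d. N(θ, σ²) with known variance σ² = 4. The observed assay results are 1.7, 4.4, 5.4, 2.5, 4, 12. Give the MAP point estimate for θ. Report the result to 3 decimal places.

θ̂_MAP = 5.235

n = 6; x̄ = (1.7 + 4.4 + 5.4 + 2.5 + 4 + 12)/6 = 30/6 = 5.
For a Normal prior and Normal likelihood with known variance, the posterior is Normal; its mode equals its mean, the precision-weighted average.
Prior precision 1/σ₀² = 1/5 = 0.2; data precision n/σ² = 6/4 = 1.5.
θ̂ = (0.2·7 + 1.5·5) / (0.2 + 1.5) = 8.9/1.7 = 89/17 ≈ 5.235.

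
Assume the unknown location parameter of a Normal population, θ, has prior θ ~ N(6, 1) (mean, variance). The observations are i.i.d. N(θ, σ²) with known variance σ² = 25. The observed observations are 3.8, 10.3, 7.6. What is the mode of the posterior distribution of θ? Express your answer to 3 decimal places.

θ̂_MAP = 6.132

n = 3; x̄ = (3.8 + 10.3 + 7.6)/3 = 21.7/3 = 217/30 ≈ 7.2333.
For a Normal prior and Normal likelihood with known variance, the posterior is Normal; its mode equals its mean, the precision-weighted average.
Prior precision 1/σ₀² = 1/1 = 1; data precision n/σ² = 3/25 = 0.12.
θ̂ = (1·6 + 0.12·(217/30)) / (1 + 0.12) = 6.868/1.12 = 1717/280 ≈ 6.132.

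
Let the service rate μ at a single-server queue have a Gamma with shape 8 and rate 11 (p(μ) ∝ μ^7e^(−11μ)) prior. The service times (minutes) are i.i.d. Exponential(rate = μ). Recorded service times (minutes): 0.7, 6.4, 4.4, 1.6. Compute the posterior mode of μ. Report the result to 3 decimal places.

The Exponential(rate=μ) likelihood is ∝ μ^n e^(−μΣtᵢ). Here n = 4 and Σtᵢ = 0.7 + 6.4 + 4.4 + 1.6 = 13.1.
Posterior ∝ μ^7e^(−11μ) · μ^4e^(−13.1μ) = μ^11e^(−24.1μ), i.e. Gamma(12, 24.1).
Mode = (a−1)/b = 11/24.1 ≈ 0.456.

μ̂_MAP = 0.456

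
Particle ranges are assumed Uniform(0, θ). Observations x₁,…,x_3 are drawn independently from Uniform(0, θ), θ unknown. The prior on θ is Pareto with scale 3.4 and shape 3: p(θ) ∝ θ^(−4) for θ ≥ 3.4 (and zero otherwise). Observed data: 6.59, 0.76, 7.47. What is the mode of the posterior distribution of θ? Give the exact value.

θ̂_MAP = 7.47

The Uniform(0, θ) likelihood is θ^(−n) for θ ≥ max(xᵢ), zero otherwise. Here max(xᵢ) = 7.47.
Posterior ∝ θ^(−4) · θ^(−3) = θ^(−7) on θ ≥ max(3.4, 7.47) = 7.47.
This density is strictly decreasing in θ, so the posterior mode lies at the lower boundary of the support.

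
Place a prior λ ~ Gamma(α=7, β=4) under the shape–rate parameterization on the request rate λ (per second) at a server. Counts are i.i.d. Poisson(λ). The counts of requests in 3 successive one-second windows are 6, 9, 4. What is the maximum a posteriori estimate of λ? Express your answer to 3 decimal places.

Σxᵢ = 6+9+4 = 19, with n = 3.
Posterior ∝ λ^6e^(−4λ) · λ^19e^(−3λ) = λ^25e^(−7λ), i.e. Gamma(shape=26, rate=7).
The mode of a Gamma(a, b) with a ≥ 1 (shape–rate) is (a−1)/b = 25/7 ≈ 3.571.

λ̂_MAP = 3.571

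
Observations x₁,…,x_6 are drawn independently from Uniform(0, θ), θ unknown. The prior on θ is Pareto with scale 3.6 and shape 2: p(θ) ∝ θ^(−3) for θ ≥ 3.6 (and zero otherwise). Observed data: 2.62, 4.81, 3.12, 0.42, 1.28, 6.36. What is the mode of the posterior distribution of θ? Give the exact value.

The Uniform(0, θ) likelihood is θ^(−n) for θ ≥ max(xᵢ), zero otherwise. Here max(xᵢ) = 6.36.
Posterior ∝ θ^(−3) · θ^(−6) = θ^(−9) on θ ≥ max(3.6, 6.36) = 6.36.
This density is strictly decreasing in θ, so the posterior mode lies at the lower boundary of the support.

θ̂_MAP = 6.36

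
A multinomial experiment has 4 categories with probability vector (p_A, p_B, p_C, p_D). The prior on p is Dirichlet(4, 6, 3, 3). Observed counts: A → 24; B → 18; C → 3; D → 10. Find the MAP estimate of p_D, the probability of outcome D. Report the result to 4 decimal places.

The posterior is Dirichlet(αᵢ + nᵢ) = Dirichlet(28, 24, 6, 13).
For a Dirichlet(a₁,…,a_K) with all aᵢ > 1, the mode has j-th component (aⱼ − 1)/(Σaᵢ − K).
Here Σaᵢ = 71 and K = 4, so p_D = (13 − 1)/(71 − 4) = 12/67 ≈ 0.1791.

MAP estimate of p_D = 0.1791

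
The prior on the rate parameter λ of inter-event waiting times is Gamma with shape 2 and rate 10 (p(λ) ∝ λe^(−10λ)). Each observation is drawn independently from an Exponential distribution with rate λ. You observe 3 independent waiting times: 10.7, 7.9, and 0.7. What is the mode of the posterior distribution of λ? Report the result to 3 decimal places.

λ̂_MAP = 0.137

The Exponential(rate=λ) likelihood is ∝ λ^n e^(−λΣtᵢ). Here n = 3 and Σtᵢ = 10.7 + 7.9 + 0.7 = 19.3.
Posterior ∝ λe^(−10λ) · λ^3e^(−19.3λ) = λ^4e^(−29.3λ), i.e. Gamma(5, 29.3).
Mode = (a−1)/b = 4/29.3 ≈ 0.137.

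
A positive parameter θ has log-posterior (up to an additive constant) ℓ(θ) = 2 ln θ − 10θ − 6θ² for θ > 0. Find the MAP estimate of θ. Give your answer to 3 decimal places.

θ̂_MAP = 0.167

ℓ'(θ) = 2/θ − 10 − 12θ. Setting this to zero and multiplying by θ: 12θ² + 10θ − 2 = 0.
θ = (−10 + √(10² + 4·12·2)) / (2·12) = (−10 + √196) / 24 = (−10 + 14)/24 = 1/6.
ℓ''(θ) = −2/θ² − 12 < 0, confirming a maximum.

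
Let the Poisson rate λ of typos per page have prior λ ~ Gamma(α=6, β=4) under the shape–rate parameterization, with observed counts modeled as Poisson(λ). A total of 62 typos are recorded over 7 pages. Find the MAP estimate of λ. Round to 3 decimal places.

Σxᵢ = 62, n = 7.
Posterior ∝ λ^5e^(−4λ) · λ^62e^(−7λ) = λ^67e^(−11λ), i.e. Gamma(shape=68, rate=11).
The mode of a Gamma(a, b) with a ≥ 1 (shape–rate) is (a−1)/b = 67/11 ≈ 6.091.

λ̂_MAP = 6.091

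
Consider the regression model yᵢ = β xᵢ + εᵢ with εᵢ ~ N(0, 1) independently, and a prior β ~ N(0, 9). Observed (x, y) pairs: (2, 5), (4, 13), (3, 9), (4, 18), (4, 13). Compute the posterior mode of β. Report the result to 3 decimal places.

β̂_MAP = 3.485

log p(β | y) = −Σ(yᵢ − βxᵢ)²/(2·1) − β²/(2·9) + const.
Setting the derivative to zero: Σxᵢ(yᵢ − βxᵢ)/1 − β/9 = 0, so β = Σxᵢyᵢ / (Σxᵢ² + σ²/τ²).
Σxᵢyᵢ = 2·5 + 4·13 + 3·9 + 4·18 + 4·13 = 213; Σxᵢ² = 61; σ²/τ² = 1/9.
β̂_MAP = 213 / (61 + 1/9) = 213/(550/9) = 1917/550 ≈ 3.485.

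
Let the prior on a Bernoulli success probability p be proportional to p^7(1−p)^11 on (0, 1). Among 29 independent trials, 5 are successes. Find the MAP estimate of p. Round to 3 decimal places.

p̂_MAP = 0.255

The prior density ∝ p^7(1−p)^11 is the kernel of Beta(8, 12).
Data: 5 successes in 29 trials. The binomial likelihood contributes p^5(1−p)^24, so the posterior is Beta(8+5, 12+24) = Beta(13, 36).
For Beta(a, b) with a, b > 1 the mode is (a−1)/(a+b−2) = 12/47 ≈ 0.255.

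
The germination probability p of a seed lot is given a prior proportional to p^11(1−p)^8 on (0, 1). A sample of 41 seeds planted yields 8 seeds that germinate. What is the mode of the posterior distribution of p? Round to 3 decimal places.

p̂_MAP = 0.317

The prior density ∝ p^11(1−p)^8 is the kernel of Beta(12, 9).
Data: 8 successes in 41 trials. The binomial likelihood contributes p^8(1−p)^33, so the posterior is Beta(12+8, 9+33) = Beta(20, 42).
For Beta(a, b) with a, b > 1 the mode is (a−1)/(a+b−2) = 19/60 ≈ 0.317.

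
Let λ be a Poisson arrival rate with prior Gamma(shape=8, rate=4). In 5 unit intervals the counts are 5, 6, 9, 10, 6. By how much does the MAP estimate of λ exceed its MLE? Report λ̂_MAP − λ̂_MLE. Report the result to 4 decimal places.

MAP − MLE = -2.4222

Σxᵢ = 36. Posterior is Gamma(44, 9); MAP = (44−1)/9 = 43/9 ≈ 4.77778.
MLE = x̄ = 36/5 ≈ 7.20000.
Difference = 43/9 − 36/5 = -109/45 ≈ -2.4222.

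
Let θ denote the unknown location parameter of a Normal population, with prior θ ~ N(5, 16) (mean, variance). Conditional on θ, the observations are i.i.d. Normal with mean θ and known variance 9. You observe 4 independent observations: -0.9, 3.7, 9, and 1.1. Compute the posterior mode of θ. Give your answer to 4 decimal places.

n = 4; x̄ = ((-0.9) + 3.7 + 9 + 1.1)/4 = 12.9/4 = 3.225.
For a Normal prior and Normal likelihood with known variance, the posterior is Normal; its mode equals its mean, the precision-weighted average.
Prior precision 1/σ₀² = 1/16 = 0.0625; data precision n/σ² = 4/9.
θ̂ = (0.0625·5 + (4/9)·3.225) / (0.0625 + 4/9) = (419/240)/(73/144) = 1257/365 ≈ 3.4438.

θ̂_MAP = 3.4438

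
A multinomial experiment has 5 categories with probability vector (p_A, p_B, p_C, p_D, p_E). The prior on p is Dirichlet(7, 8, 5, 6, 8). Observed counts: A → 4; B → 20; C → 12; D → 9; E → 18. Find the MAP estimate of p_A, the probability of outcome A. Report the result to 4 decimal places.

MAP estimate of p_A = 0.1087

The posterior is Dirichlet(αᵢ + nᵢ) = Dirichlet(11, 28, 17, 15, 26).
For a Dirichlet(a₁,…,a_K) with all aᵢ > 1, the mode has j-th component (aⱼ − 1)/(Σaᵢ − K).
Here Σaᵢ = 97 and K = 5, so p_A = (11 − 1)/(97 − 5) = 10/92 ≈ 0.1087.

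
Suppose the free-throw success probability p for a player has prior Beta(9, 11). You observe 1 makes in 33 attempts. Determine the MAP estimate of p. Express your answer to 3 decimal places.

Prior: Beta(9, 11).
Data: 1 success in 33 trials. The binomial likelihood contributes p(1−p)^32, so the posterior is Beta(9+1, 11+32) = Beta(10, 43).
For Beta(a, b) with a, b > 1 the mode is (a−1)/(a+b−2) = 9/51 ≈ 0.176.

p̂_MAP = 0.176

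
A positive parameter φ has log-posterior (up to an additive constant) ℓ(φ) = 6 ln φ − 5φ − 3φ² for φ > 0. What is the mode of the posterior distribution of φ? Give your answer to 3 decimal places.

φ̂_MAP = 0.667

ℓ'(φ) = 6/φ − 5 − 6φ. Setting this to zero and multiplying by φ: 6φ² + 5φ − 6 = 0.
φ = (−5 + √(5² + 4·6·6)) / (2·6) = (−5 + √169) / 12 = (−5 + 13)/12 = 2/3.
ℓ''(φ) = −6/φ² − 6 < 0, confirming a maximum.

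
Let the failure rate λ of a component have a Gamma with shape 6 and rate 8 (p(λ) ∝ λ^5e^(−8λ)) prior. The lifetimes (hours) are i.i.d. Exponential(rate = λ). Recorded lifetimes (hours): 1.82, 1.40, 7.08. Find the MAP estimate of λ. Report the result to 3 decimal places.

λ̂_MAP = 0.437

The Exponential(rate=λ) likelihood is ∝ λ^n e^(−λΣtᵢ). Here n = 3 and Σtᵢ = 1.82 + 1.40 + 7.08 = 10.30.
Posterior ∝ λ^5e^(−8λ) · λ^3e^(−10.30λ) = λ^8e^(−18.30λ), i.e. Gamma(9, 18.30).
Mode = (a−1)/b = 8/18.30 ≈ 0.437.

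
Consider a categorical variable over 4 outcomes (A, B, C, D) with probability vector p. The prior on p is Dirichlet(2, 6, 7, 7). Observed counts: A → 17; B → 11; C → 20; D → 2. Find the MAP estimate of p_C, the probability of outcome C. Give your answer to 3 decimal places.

The posterior is Dirichlet(αᵢ + nᵢ) = Dirichlet(19, 17, 27, 9).
For a Dirichlet(a₁,…,a_K) with all aᵢ > 1, the mode has j-th component (aⱼ − 1)/(Σaᵢ − K).
Here Σaᵢ = 72 and K = 4, so p_C = (27 − 1)/(72 − 4) = 26/68 ≈ 0.382.

MAP estimate of p_C = 0.382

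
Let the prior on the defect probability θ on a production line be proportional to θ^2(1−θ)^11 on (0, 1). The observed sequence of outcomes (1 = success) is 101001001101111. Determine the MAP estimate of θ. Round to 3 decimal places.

θ̂_MAP = 0.393

The prior density ∝ θ^2(1−θ)^11 is the kernel of Beta(3, 12).
Data: 9 successes in 15 trials (from the sequence). The binomial likelihood contributes θ^9(1−θ)^6, so the posterior is Beta(3+9, 12+6) = Beta(12, 18).
For Beta(a, b) with a, b > 1 the mode is (a−1)/(a+b−2) = 11/28 ≈ 0.393.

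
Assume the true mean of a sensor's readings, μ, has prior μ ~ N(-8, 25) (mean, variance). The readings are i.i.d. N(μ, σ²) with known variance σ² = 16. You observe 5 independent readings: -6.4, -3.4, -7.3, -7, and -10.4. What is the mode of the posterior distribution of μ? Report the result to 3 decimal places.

n = 5; x̄ = ((-6.4) + (-3.4) + (-7.3) + (-7) + (-10.4))/5 = -34.5/5 = -6.9.
For a Normal prior and Normal likelihood with known variance, the posterior is Normal; its mode equals its mean, the precision-weighted average.
Prior precision 1/σ₀² = 1/25 = 0.04; data precision n/σ² = 5/16 = 0.3125.
μ̂ = (0.04·(-8) + 0.3125·(-6.9)) / (0.04 + 0.3125) = (-2.47625)/0.3525 = -1981/282 ≈ -7.025.

μ̂_MAP = -7.025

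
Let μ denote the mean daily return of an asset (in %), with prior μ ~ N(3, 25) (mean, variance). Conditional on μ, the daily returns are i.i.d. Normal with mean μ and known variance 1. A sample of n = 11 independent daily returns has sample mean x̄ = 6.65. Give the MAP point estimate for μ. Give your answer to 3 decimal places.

μ̂_MAP = 6.637

n = 11, x̄ = 6.65.
For a Normal prior and Normal likelihood with known variance, the posterior is Normal; its mode equals its mean, the precision-weighted average.
Prior precision 1/σ₀² = 1/25 = 0.04; data precision n/σ² = 11/1 = 11.
μ̂ = (0.04·3 + 11·6.65) / (0.04 + 11) = 73.27/11.04 = 7327/1104 ≈ 6.637.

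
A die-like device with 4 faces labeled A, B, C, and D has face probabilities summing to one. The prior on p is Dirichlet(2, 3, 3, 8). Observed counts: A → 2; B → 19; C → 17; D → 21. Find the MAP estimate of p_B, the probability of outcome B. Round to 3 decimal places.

MAP estimate of p_B = 0.296

The posterior is Dirichlet(αᵢ + nᵢ) = Dirichlet(4, 22, 20, 29).
For a Dirichlet(a₁,…,a_K) with all aᵢ > 1, the mode has j-th component (aⱼ − 1)/(Σaᵢ − K).
Here Σaᵢ = 75 and K = 4, so p_B = (22 − 1)/(75 − 4) = 21/71 ≈ 0.296.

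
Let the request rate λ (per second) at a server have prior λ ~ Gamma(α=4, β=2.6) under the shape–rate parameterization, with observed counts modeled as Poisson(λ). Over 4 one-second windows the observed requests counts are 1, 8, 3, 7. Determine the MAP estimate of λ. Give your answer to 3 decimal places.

λ̂_MAP = 3.333

Σxᵢ = 1+8+3+7 = 19, with n = 4.
Posterior ∝ λ^3e^(−2.6λ) · λ^19e^(−4λ) = λ^22e^(−6.6λ), i.e. Gamma(shape=23, rate=6.6).
The mode of a Gamma(a, b) with a ≥ 1 (shape–rate) is (a−1)/b = 22/6.6 ≈ 3.333.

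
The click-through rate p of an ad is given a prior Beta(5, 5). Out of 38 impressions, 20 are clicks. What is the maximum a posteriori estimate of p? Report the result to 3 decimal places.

Prior: Beta(5, 5).
Data: 20 successes in 38 trials. The binomial likelihood contributes p^20(1−p)^18, so the posterior is Beta(5+20, 5+18) = Beta(25, 23).
For Beta(a, b) with a, b > 1 the mode is (a−1)/(a+b−2) = 24/46 ≈ 0.522.

p̂_MAP = 0.522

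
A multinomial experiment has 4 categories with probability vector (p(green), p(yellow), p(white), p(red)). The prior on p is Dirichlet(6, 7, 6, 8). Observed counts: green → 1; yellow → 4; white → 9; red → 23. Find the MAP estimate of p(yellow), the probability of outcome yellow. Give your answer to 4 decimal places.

The posterior is Dirichlet(αᵢ + nᵢ) = Dirichlet(7, 11, 15, 31).
For a Dirichlet(a₁,…,a_K) with all aᵢ > 1, the mode has j-th component (aⱼ − 1)/(Σaᵢ − K).
Here Σaᵢ = 64 and K = 4, so p(yellow) = (11 − 1)/(64 − 4) = 10/60 ≈ 0.1667.

MAP estimate of p(yellow) = 0.1667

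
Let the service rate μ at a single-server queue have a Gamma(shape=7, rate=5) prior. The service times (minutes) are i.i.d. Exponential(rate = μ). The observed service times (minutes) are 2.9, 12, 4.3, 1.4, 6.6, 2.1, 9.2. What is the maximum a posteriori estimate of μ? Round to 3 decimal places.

The Exponential(rate=μ) likelihood is ∝ μ^n e^(−μΣtᵢ). Here n = 7 and Σtᵢ = 2.9 + 12 + 4.3 + 1.4 + 6.6 + 2.1 + 9.2 = 38.5.
Posterior ∝ μ^6e^(−5μ) · μ^7e^(−38.5μ) = μ^13e^(−43.5μ), i.e. Gamma(14, 43.5).
Mode = (a−1)/b = 13/43.5 ≈ 0.299.

μ̂_MAP = 0.299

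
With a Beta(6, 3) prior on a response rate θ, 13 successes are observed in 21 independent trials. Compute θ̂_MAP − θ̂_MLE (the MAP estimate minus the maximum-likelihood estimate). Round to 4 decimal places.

Posterior is Beta(19, 11); MAP = (19−1)/(30−2) = 18/28 ≈ 0.64286.
MLE ignores the prior: θ̂_MLE = k/n = 13/21 ≈ 0.61905.
Difference = 18/28 − 13/21 = 1/42 ≈ 0.0238.

MAP − MLE = 0.0238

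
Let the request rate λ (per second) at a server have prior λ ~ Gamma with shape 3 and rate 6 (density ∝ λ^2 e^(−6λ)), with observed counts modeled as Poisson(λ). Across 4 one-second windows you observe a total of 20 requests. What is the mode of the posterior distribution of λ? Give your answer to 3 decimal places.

Σxᵢ = 20, n = 4.
Posterior ∝ λ^2e^(−6λ) · λ^20e^(−4λ) = λ^22e^(−10λ), i.e. Gamma(shape=23, rate=10).
The mode of a Gamma(a, b) with a ≥ 1 (shape–rate) is (a−1)/b = 22/10 ≈ 2.200.

λ̂_MAP = 2.200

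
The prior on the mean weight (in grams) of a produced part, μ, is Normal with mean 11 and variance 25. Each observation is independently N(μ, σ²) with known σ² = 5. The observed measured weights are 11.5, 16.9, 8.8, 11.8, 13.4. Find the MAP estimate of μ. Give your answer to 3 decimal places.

n = 5; x̄ = (11.5 + 16.9 + 8.8 + 11.8 + 13.4)/5 = 62.4/5 = 12.48.
For a Normal prior and Normal likelihood with known variance, the posterior is Normal; its mode equals its mean, the precision-weighted average.
Prior precision 1/σ₀² = 1/25 = 0.04; data precision n/σ² = 5/5 = 1.
μ̂ = (0.04·11 + 1·12.48) / (0.04 + 1) = 12.92/1.04 = 323/26 ≈ 12.423.

μ̂_MAP = 12.423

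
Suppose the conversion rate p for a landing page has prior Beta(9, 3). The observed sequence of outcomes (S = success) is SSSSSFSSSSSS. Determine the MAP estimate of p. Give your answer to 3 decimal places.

Prior: Beta(9, 3).
Data: 11 successes in 12 trials (from the sequence). The binomial likelihood contributes p^11(1−p)^1, so the posterior is Beta(9+11, 3+1) = Beta(20, 4).
For Beta(a, b) with a, b > 1 the mode is (a−1)/(a+b−2) = 19/22 ≈ 0.864.

p̂_MAP = 0.864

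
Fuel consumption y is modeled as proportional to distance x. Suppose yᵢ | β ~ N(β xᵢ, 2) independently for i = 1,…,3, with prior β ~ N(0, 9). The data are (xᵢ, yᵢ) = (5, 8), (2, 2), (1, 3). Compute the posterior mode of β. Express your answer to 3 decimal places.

log p(β | y) = −Σ(yᵢ − βxᵢ)²/(2·2) − β²/(2·9) + const.
Setting the derivative to zero: Σxᵢ(yᵢ − βxᵢ)/2 − β/9 = 0, so β = Σxᵢyᵢ / (Σxᵢ² + σ²/τ²).
Σxᵢyᵢ = 5·8 + 2·2 + 1·3 = 47; Σxᵢ² = 30; σ²/τ² = 2/9.
β̂_MAP = 47 / (30 + 2/9) = 47/(272/9) = 423/272 ≈ 1.555.

β̂_MAP = 1.555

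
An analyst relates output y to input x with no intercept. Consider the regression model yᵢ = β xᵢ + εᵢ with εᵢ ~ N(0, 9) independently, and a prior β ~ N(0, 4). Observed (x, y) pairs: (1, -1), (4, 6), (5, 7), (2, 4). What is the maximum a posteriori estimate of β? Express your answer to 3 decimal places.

log p(β | y) = −Σ(yᵢ − βxᵢ)²/(2·9) − β²/(2·4) + const.
Setting the derivative to zero: Σxᵢ(yᵢ − βxᵢ)/9 − β/4 = 0, so β = Σxᵢyᵢ / (Σxᵢ² + σ²/τ²).
Σxᵢyᵢ = 1·(-1) + 4·6 + 5·7 + 2·4 = 66; Σxᵢ² = 46; σ²/τ² = 2.25.
β̂_MAP = 66 / (46 + 2.25) = 66/48.25 ≈ 1.368.

β̂_MAP = 1.368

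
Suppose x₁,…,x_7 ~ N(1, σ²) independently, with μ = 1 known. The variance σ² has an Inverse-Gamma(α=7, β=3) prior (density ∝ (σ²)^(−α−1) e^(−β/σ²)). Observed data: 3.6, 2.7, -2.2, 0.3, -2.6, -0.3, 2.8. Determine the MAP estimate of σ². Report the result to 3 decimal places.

σ̂²_MAP = 1.925

Sum of squared deviations about the known mean: SS = (3.6−1)² + (2.7−1)² + (-2.2−1)² + (0.3−1)² + (-2.6−1)² + (-0.3−1)² + (2.8−1)² = 38.27.
The Normal likelihood contributes (σ²)^(−n/2) exp(−SS/(2σ²)), so the posterior is Inverse-Gamma(α + n/2, β + SS/2) = Inverse-Gamma(10.5, 22.135).
The mode of Inverse-Gamma(a, b) is b/(a+1) = 22.135/11.5 ≈ 1.925.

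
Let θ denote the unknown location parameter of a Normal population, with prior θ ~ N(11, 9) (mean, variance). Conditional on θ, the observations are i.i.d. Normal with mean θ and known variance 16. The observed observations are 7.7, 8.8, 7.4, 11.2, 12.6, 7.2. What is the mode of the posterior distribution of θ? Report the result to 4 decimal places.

θ̂_MAP = 9.5729

n = 6; x̄ = (7.7 + 8.8 + 7.4 + 11.2 + 12.6 + 7.2)/6 = 54.9/6 = 9.15.
For a Normal prior and Normal likelihood with known variance, the posterior is Normal; its mode equals its mean, the precision-weighted average.
Prior precision 1/σ₀² = 1/9; data precision n/σ² = 6/16 = 0.375.
θ̂ = ((1/9)·11 + 0.375·9.15) / (1/9 + 0.375) = (6701/1440)/(35/72) = 6701/700 ≈ 9.5729.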